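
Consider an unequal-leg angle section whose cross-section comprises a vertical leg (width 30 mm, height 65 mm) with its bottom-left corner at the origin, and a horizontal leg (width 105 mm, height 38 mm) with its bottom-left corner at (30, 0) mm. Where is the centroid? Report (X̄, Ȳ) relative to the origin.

vertical leg: A = 30 × 65 = 1950.00, centroid at (15.00, 32.50).
horizontal leg: A = 105 × 38 = 3990.00, centroid at (82.50, 19.00).
ΣA = 5940.00 mm², ΣAX̄ = 358425.00 mm³, ΣAȲ = 139185.00 mm³.
X̄ = 358425.00/5940.00 = 60.34 mm; Ȳ = 139185.00/5940.00 = 23.43 mm.

X̄ = 60.34 mm, Ȳ = 23.43 mm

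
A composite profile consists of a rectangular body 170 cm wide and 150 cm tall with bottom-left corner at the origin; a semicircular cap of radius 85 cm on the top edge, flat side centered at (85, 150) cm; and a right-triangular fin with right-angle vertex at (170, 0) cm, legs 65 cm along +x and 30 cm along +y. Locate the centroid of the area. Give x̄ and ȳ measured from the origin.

Part | A | x̄ᵢ | ȳᵢ | A·x̄ᵢ | A·ȳᵢ
rectangular body | 25500.00 | 85.00 | 75.00 | 2167500.00 | 1912500.00
semicircular top | 11349.00 | 85.00 | 186.08 | 964665.29 | 2111767.19
triangular fin | 975.00 | 191.67 | 10.00 | 186875.00 | 9750.00
Σ | 37824.00 |  |  | 3319040.29 | 4034017.19
x̄ = 3319040.29 / 37824.00 = 87.75 cm
ȳ = 4034017.19 / 37824.00 = 106.65 cm

x̄ = 87.75 cm, ȳ = 106.65 cm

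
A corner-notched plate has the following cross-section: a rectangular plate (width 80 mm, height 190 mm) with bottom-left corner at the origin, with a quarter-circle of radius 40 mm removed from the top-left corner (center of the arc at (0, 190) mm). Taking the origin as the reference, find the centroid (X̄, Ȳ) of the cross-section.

X̄ = 42.07 mm, Ȳ = 87.97 mm

plate: A = 80 × 190 = 15200.00, centroid at (40.00, 95.00).
removed quarter-circle: A = −¼π·40² = -1256.64, centroid at (16.98, 173.02).
ΣA = 13943.36 mm², ΣAX̄ = 586666.67 mm³, ΣAȲ = 1226572.29 mm³.
X̄ = 586666.67/13943.36 = 42.07 mm; Ȳ = 1226572.29/13943.36 = 87.97 mm.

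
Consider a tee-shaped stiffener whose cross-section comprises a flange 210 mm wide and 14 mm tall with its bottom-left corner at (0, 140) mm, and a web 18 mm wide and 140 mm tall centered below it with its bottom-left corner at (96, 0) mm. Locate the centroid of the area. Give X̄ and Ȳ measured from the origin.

X̄ = 105.00 mm, Ȳ = 111.46 mm

web: A = 18 × 140 = 2520.00, centroid at (105.00, 70.00).
flange: A = 210 × 14 = 2940.00, centroid at (105.00, 147.00).
ΣA = 5460.00 mm²
ΣAX̄ = (2520.00)(105.00) + (2940.00)(105.00) = 573300.00 mm³
ΣAȲ = (2520.00)(70.00) + (2940.00)(147.00) = 608580.00 mm³
X̄ = 573300.00 / 5460.00 = 105.00 mm
Ȳ = 608580.00 / 5460.00 = 111.46 mm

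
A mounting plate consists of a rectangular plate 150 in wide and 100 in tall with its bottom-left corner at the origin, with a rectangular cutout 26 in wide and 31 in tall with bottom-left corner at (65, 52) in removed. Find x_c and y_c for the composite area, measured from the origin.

plate: A = 150 × 100 = 15000.00, centroid at (75.00, 50.00).
hole: A = −(26 × 31) = -806.00, centroid at (78.00, 67.50).
ΣA = 14194.00 in²
ΣAx_c = (15000.00)(75.00) + (-806.00)(78.00) = 1062132.00 in³
ΣAy_c = (15000.00)(50.00) + (-806.00)(67.50) = 695595.00 in³
x_c = 1062132.00 / 14194.00 = 74.83 in
y_c = 695595.00 / 14194.00 = 49.01 in

x_c = 74.83 in, y_c = 49.01 in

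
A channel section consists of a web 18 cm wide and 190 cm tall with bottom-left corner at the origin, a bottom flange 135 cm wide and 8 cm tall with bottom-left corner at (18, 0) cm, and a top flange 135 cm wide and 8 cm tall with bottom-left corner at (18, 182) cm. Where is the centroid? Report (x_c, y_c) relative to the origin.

x_c = 38.61 cm, y_c = 95.00 cm

web: A = 18 × 190 = 3420.00, centroid at (9.00, 95.00).
bottom flange: A = 135 × 8 = 1080.00, centroid at (85.50, 4.00).
top flange: A = 135 × 8 = 1080.00, centroid at (85.50, 186.00).
ΣA = 5580.00 cm²
ΣAx_c = (3420.00)(9.00) + (1080.00)(85.50) + (1080.00)(85.50) = 215460.00 cm³
ΣAy_c = (3420.00)(95.00) + (1080.00)(4.00) + (1080.00)(186.00) = 530100.00 cm³
x_c = 215460.00 / 5580.00 = 38.61 cm
y_c = 530100.00 / 5580.00 = 95.00 cm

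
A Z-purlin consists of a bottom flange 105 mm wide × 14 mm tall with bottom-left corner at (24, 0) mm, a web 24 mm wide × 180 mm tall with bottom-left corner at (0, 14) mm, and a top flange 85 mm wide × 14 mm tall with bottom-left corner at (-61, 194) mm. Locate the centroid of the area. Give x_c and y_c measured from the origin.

bottom flange: A = 105 × 14 = 1470.00, centroid at (76.50, 7.00).
web: A = 24 × 180 = 4320.00, centroid at (12.00, 104.00).
top flange: A = 85 × 14 = 1190.00, centroid at (-18.50, 201.00).
ΣA = 6980.00 mm²
ΣAx_c = (1470.00)(76.50) + (4320.00)(12.00) + (1190.00)(-18.50) = 142280.00 mm³
ΣAy_c = (1470.00)(7.00) + (4320.00)(104.00) + (1190.00)(201.00) = 698760.00 mm³
x_c = 142280.00 / 6980.00 = 20.38 mm
y_c = 698760.00 / 6980.00 = 100.11 mm

x_c = 20.38 mm, y_c = 100.11 mm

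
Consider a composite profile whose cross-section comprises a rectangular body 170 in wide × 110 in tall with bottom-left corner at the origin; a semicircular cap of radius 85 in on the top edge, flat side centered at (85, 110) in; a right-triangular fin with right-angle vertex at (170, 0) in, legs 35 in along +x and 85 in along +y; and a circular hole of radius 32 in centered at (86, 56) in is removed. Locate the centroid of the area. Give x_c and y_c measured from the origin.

Part | A | x̄ᵢ | ȳᵢ | A·x̄ᵢ | A·ȳᵢ
rectangular body | 18700.00 | 85.00 | 55.00 | 1589500.00 | 1028500.00
semicircular top | 11349.00 | 85.00 | 146.08 | 964665.29 | 1657807.05
triangular fin | 1487.50 | 181.67 | 28.33 | 270229.17 | 42145.83
hole | -3216.99 | 86.00 | 56.00 | -276661.22 | -180151.49
Σ | 28319.51 |  |  | 2547733.25 | 2548301.39
x_c = 2547733.25 / 28319.51 = 89.96 in
y_c = 2548301.39 / 28319.51 = 89.98 in

x_c = 89.96 in, y_c = 89.98 in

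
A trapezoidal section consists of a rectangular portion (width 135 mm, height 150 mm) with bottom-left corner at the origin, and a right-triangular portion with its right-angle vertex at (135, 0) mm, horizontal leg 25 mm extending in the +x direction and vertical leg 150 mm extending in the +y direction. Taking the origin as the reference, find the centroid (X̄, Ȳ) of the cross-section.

rectangular portion: A = 135 × 150 = 20250.00, centroid at (67.50, 75.00).
triangular portion: A = ½·25·150 = 1875.00, centroid at (143.33, 50.00).
ΣA = 22125.00 mm², ΣAX̄ = 1635625.00 mm³, ΣAȲ = 1612500.00 mm³.
X̄ = 1635625.00/22125.00 = 73.93 mm; Ȳ = 1612500.00/22125.00 = 72.88 mm.

X̄ = 73.93 mm, Ȳ = 72.88 mm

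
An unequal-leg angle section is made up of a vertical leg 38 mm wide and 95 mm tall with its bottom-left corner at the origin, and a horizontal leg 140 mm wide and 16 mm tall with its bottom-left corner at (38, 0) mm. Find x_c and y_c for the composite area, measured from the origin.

x_c = 53.08 mm, y_c = 32.38 mm

vertical leg: A = 38 × 95 = 3610.00, centroid at (19.00, 47.50).
horizontal leg: A = 140 × 16 = 2240.00, centroid at (108.00, 8.00).
ΣA = 5850.00 mm², ΣAx_c = 310510.00 mm³, ΣAy_c = 189395.00 mm³.
x_c = 310510.00/5850.00 = 53.08 mm; y_c = 189395.00/5850.00 = 32.38 mm.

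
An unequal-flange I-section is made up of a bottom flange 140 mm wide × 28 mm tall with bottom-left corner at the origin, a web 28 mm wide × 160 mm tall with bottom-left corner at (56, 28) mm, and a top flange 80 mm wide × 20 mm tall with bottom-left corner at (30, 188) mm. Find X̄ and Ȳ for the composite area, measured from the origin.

X̄ = 70.00 mm, Ȳ = 85.55 mm

bottom flange: A = 140 × 28 = 3920.00, centroid at (70.00, 14.00).
web: A = 28 × 160 = 4480.00, centroid at (70.00, 108.00).
top flange: A = 80 × 20 = 1600.00, centroid at (70.00, 198.00).
ΣA = 10000.00 mm², ΣAX̄ = 700000.00 mm³, ΣAȲ = 855520.00 mm³.
X̄ = 700000.00/10000.00 = 70.00 mm; Ȳ = 855520.00/10000.00 = 85.55 mm.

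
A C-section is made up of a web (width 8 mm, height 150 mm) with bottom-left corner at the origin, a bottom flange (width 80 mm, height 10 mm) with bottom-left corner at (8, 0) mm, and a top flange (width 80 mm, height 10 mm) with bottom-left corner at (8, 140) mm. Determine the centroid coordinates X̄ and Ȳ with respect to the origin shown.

web: A = 8 × 150 = 1200.00, centroid at (4.00, 75.00).
bottom flange: A = 80 × 10 = 800.00, centroid at (48.00, 5.00).
top flange: A = 80 × 10 = 800.00, centroid at (48.00, 145.00).
ΣA = 2800.00 mm²
ΣAX̄ = (1200.00)(4.00) + (800.00)(48.00) + (800.00)(48.00) = 81600.00 mm³
ΣAȲ = (1200.00)(75.00) + (800.00)(5.00) + (800.00)(145.00) = 210000.00 mm³
X̄ = 81600.00 / 2800.00 = 29.14 mm
Ȳ = 210000.00 / 2800.00 = 75.00 mm

X̄ = 29.14 mm, Ȳ = 75.00 mm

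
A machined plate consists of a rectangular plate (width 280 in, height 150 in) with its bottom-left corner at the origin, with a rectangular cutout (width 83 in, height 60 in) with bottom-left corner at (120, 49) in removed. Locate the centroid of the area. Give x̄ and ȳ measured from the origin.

x̄ = 137.11 in, ȳ = 74.46 in

plate: A = 280 × 150 = 42000.00, centroid at (140.00, 75.00).
hole: A = −(83 × 60) = -4980.00, centroid at (161.50, 79.00).
ΣA = 37020.00 in²
ΣAx̄ = (42000.00)(140.00) + (-4980.00)(161.50) = 5075730.00 in³
ΣAȳ = (42000.00)(75.00) + (-4980.00)(79.00) = 2756580.00 in³
x̄ = 5075730.00 / 37020.00 = 137.11 in
ȳ = 2756580.00 / 37020.00 = 74.46 in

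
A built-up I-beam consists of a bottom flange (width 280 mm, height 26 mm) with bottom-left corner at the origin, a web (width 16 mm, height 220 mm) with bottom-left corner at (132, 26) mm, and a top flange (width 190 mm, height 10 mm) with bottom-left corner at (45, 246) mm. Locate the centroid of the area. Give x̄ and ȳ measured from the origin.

Part | A | x̄ᵢ | ȳᵢ | A·x̄ᵢ | A·ȳᵢ
bottom flange | 7280.00 | 140.00 | 13.00 | 1019200.00 | 94640.00
web | 3520.00 | 140.00 | 136.00 | 492800.00 | 478720.00
top flange | 1900.00 | 140.00 | 251.00 | 266000.00 | 476900.00
Σ | 12700.00 |  |  | 1778000.00 | 1050260.00
x̄ = 1778000.00 / 12700.00 = 140.00 mm
ȳ = 1050260.00 / 12700.00 = 82.70 mm

x̄ = 140.00 mm, ȳ = 82.70 mm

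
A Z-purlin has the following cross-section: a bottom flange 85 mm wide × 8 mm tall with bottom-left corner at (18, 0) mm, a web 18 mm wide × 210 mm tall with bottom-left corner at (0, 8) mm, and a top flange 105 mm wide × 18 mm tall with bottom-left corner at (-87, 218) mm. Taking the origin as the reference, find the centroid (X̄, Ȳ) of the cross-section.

bottom flange: A = 85 × 8 = 680.00, centroid at (60.50, 4.00).
web: A = 18 × 210 = 3780.00, centroid at (9.00, 113.00).
top flange: A = 105 × 18 = 1890.00, centroid at (-34.50, 227.00).
ΣA = 6350.00 mm²
ΣAX̄ = (680.00)(60.50) + (3780.00)(9.00) + (1890.00)(-34.50) = 9955.00 mm³
ΣAȲ = (680.00)(4.00) + (3780.00)(113.00) + (1890.00)(227.00) = 858890.00 mm³
X̄ = 9955.00 / 6350.00 = 1.57 mm
Ȳ = 858890.00 / 6350.00 = 135.26 mm

X̄ = 1.57 mm, Ȳ = 135.26 mm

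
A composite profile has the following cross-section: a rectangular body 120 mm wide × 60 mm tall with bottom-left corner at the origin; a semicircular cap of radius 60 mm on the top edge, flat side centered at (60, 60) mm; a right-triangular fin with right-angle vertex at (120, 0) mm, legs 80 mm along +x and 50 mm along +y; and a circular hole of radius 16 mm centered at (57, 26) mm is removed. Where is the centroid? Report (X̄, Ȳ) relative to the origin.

X̄ = 72.51 mm, Ȳ = 50.65 mm

Part | A | x̄ᵢ | ȳᵢ | A·x̄ᵢ | A·ȳᵢ
rectangular body | 7200.00 | 60.00 | 30.00 | 432000.00 | 216000.00
semicircular top | 5654.87 | 60.00 | 85.46 | 339292.01 | 483292.01
triangular fin | 2000.00 | 146.67 | 16.67 | 293333.33 | 33333.33
hole | -804.25 | 57.00 | 26.00 | -45842.12 | -20910.44
Σ | 14050.62 |  |  | 1018783.22 | 711714.90
X̄ = 1018783.22 / 14050.62 = 72.51 mm
Ȳ = 711714.90 / 14050.62 = 50.65 mm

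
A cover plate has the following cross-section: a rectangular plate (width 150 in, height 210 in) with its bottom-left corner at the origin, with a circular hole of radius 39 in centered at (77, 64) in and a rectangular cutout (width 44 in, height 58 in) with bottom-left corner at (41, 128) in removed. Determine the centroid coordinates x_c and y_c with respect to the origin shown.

plate: A = 150 × 210 = 31500.00, centroid at (75.00, 105.00).
hole 1: A = −π·39² = -4778.36, centroid at (77.00, 64.00).
hole 2: A = −(44 × 58) = -2552.00, centroid at (63.00, 157.00).
ΣA = 24169.64 in², ΣAx_c = 1833790.09 in³, ΣAy_c = 2601020.80 in³.
x_c = 1833790.09/24169.64 = 75.87 in; y_c = 2601020.80/24169.64 = 107.62 in.

x_c = 75.87 in, y_c = 107.62 in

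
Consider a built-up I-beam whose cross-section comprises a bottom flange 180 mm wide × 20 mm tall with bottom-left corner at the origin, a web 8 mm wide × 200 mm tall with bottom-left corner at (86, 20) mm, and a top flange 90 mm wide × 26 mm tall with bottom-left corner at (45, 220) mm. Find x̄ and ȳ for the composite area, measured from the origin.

bottom flange: A = 180 × 20 = 3600.00, centroid at (90.00, 10.00).
web: A = 8 × 200 = 1600.00, centroid at (90.00, 120.00).
top flange: A = 90 × 26 = 2340.00, centroid at (90.00, 233.00).
ΣA = 7540.00 mm²
ΣAx̄ = (3600.00)(90.00) + (1600.00)(90.00) + (2340.00)(90.00) = 678600.00 mm³
ΣAȳ = (3600.00)(10.00) + (1600.00)(120.00) + (2340.00)(233.00) = 773220.00 mm³
x̄ = 678600.00 / 7540.00 = 90.00 mm
ȳ = 773220.00 / 7540.00 = 102.55 mm

x̄ = 90.00 mm, ȳ = 102.55 mm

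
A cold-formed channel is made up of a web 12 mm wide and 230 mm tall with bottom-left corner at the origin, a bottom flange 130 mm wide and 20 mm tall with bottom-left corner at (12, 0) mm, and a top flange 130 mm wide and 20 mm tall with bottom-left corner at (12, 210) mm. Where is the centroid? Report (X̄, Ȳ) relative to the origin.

web: A = 12 × 230 = 2760.00, centroid at (6.00, 115.00).
bottom flange: A = 130 × 20 = 2600.00, centroid at (77.00, 10.00).
top flange: A = 130 × 20 = 2600.00, centroid at (77.00, 220.00).
ΣA = 7960.00 mm²
ΣAX̄ = (2760.00)(6.00) + (2600.00)(77.00) + (2600.00)(77.00) = 416960.00 mm³
ΣAȲ = (2760.00)(115.00) + (2600.00)(10.00) + (2600.00)(220.00) = 915400.00 mm³
X̄ = 416960.00 / 7960.00 = 52.38 mm
Ȳ = 915400.00 / 7960.00 = 115.00 mm

X̄ = 52.38 mm, Ȳ = 115.00 mm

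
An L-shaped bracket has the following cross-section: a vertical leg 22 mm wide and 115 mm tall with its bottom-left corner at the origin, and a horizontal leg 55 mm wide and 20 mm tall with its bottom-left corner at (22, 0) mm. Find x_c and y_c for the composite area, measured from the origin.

Part | A | x̄ᵢ | ȳᵢ | A·x̄ᵢ | A·ȳᵢ
vertical leg | 2530.00 | 11.00 | 57.50 | 27830.00 | 145475.00
horizontal leg | 1100.00 | 49.50 | 10.00 | 54450.00 | 11000.00
Σ | 3630.00 |  |  | 82280.00 | 156475.00
x_c = 82280.00 / 3630.00 = 22.67 mm
y_c = 156475.00 / 3630.00 = 43.11 mm

x_c = 22.67 mm, y_c = 43.11 mm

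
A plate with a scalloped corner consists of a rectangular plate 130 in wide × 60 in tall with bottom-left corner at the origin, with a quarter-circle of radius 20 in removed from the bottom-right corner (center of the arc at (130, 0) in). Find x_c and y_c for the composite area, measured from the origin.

Part | A | x̄ᵢ | ȳᵢ | A·x̄ᵢ | A·ȳᵢ
plate | 7800.00 | 65.00 | 30.00 | 507000.00 | 234000.00
removed quarter-circle | -314.16 | 121.51 | 8.49 | -38174.04 | -2666.67
Σ | 7485.84 |  |  | 468825.96 | 231333.33
x_c = 468825.96 / 7485.84 = 62.63 in
y_c = 231333.33 / 7485.84 = 30.90 in

x_c = 62.63 in, y_c = 30.90 in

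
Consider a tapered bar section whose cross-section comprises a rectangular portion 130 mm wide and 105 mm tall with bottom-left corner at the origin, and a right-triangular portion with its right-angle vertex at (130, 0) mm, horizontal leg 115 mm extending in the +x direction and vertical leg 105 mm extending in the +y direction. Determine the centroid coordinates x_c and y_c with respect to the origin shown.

rectangular portion: A = 130 × 105 = 13650.00, centroid at (65.00, 52.50).
triangular portion: A = ½·115·105 = 6037.50, centroid at (168.33, 35.00).
ΣA = 19687.50 mm², ΣAx_c = 1903562.50 mm³, ΣAy_c = 927937.50 mm³.
x_c = 1903562.50/19687.50 = 96.69 mm; y_c = 927937.50/19687.50 = 47.13 mm.

x_c = 96.69 mm, y_c = 47.13 mm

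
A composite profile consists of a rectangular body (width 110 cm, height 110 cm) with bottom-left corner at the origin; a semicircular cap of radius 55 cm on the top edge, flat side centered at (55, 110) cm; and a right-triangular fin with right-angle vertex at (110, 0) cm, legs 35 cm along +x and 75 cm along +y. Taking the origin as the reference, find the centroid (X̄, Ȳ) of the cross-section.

X̄ = 59.82 cm, Ȳ = 73.33 cm

rectangular body: A = 110 × 110 = 12100.00, centroid at (55.00, 55.00).
semicircular top: A = ½π·55² = 4751.66, centroid at (55.00, 133.34).
triangular fin: A = ½·35·75 = 1312.50, centroid at (121.67, 25.00).
ΣA = 18164.16 cm², ΣAX̄ = 1086528.74 cm³, ΣAȲ = 1331911.64 cm³.
X̄ = 1086528.74/18164.16 = 59.82 cm; Ȳ = 1331911.64/18164.16 = 73.33 cm.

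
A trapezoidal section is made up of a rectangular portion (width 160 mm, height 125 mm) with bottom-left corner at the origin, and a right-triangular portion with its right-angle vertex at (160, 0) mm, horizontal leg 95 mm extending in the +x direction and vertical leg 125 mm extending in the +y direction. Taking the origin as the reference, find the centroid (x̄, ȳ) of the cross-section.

x̄ = 105.56 mm, ȳ = 57.73 mm

Part | A | x̄ᵢ | ȳᵢ | A·x̄ᵢ | A·ȳᵢ
rectangular portion | 20000.00 | 80.00 | 62.50 | 1600000.00 | 1250000.00
triangular portion | 5937.50 | 191.67 | 41.67 | 1138020.83 | 247395.83
Σ | 25937.50 |  |  | 2738020.83 | 1497395.83
x̄ = 2738020.83 / 25937.50 = 105.56 mm
ȳ = 1497395.83 / 25937.50 = 57.73 mm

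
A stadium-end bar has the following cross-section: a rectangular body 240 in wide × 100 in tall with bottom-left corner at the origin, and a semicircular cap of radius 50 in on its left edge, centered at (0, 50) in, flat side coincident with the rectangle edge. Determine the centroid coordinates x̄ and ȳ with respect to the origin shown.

x̄ = 100.14 in, ȳ = 50.00 in

Part | A | x̄ᵢ | ȳᵢ | A·x̄ᵢ | A·ȳᵢ
rectangular body | 24000.00 | 120.00 | 50.00 | 2880000.00 | 1200000.00
semicircular end | 3926.99 | -21.22 | 50.00 | -83333.33 | 196349.54
Σ | 27926.99 |  |  | 2796666.67 | 1396349.54
x̄ = 2796666.67 / 27926.99 = 100.14 in
ȳ = 1396349.54 / 27926.99 = 50.00 in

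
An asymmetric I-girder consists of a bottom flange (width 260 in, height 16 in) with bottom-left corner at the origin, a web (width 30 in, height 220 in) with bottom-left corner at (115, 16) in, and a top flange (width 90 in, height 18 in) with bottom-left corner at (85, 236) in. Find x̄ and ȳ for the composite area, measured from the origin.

x̄ = 130.00 in, ȳ = 101.92 in

bottom flange: A = 260 × 16 = 4160.00, centroid at (130.00, 8.00).
web: A = 30 × 220 = 6600.00, centroid at (130.00, 126.00).
top flange: A = 90 × 18 = 1620.00, centroid at (130.00, 245.00).
ΣA = 12380.00 in², ΣAx̄ = 1609400.00 in³, ΣAȳ = 1261780.00 in³.
x̄ = 1609400.00/12380.00 = 130.00 in; ȳ = 1261780.00/12380.00 = 101.92 in.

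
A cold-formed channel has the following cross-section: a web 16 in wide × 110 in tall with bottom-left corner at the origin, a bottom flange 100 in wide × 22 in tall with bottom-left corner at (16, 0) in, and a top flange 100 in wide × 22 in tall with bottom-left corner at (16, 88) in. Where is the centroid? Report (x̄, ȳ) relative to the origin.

x̄ = 49.43 in, ȳ = 55.00 in

web: A = 16 × 110 = 1760.00, centroid at (8.00, 55.00).
bottom flange: A = 100 × 22 = 2200.00, centroid at (66.00, 11.00).
top flange: A = 100 × 22 = 2200.00, centroid at (66.00, 99.00).
ΣA = 6160.00 in²
ΣAx̄ = (1760.00)(8.00) + (2200.00)(66.00) + (2200.00)(66.00) = 304480.00 in³
ΣAȳ = (1760.00)(55.00) + (2200.00)(11.00) + (2200.00)(99.00) = 338800.00 in³
x̄ = 304480.00 / 6160.00 = 49.43 in
ȳ = 338800.00 / 6160.00 = 55.00 in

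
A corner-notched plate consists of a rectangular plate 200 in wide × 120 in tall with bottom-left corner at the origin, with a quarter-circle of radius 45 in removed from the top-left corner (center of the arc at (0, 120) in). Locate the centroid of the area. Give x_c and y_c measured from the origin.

plate: A = 200 × 120 = 24000.00, centroid at (100.00, 60.00).
removed quarter-circle: A = −¼π·45² = -1590.43, centroid at (19.10, 100.90).
ΣA = 22409.57 in²
ΣAx_c = (24000.00)(100.00) + (-1590.43)(19.10) = 2369625.00 in³
ΣAy_c = (24000.00)(60.00) + (-1590.43)(100.90) = 1279523.25 in³
x_c = 2369625.00 / 22409.57 = 105.74 in
y_c = 1279523.25 / 22409.57 = 57.10 in

x_c = 105.74 in, y_c = 57.10 in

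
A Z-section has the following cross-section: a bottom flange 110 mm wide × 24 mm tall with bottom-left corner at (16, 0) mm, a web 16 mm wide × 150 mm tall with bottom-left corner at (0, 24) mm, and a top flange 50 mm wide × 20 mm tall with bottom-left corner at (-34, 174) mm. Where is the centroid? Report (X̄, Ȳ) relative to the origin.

bottom flange: A = 110 × 24 = 2640.00, centroid at (71.00, 12.00).
web: A = 16 × 150 = 2400.00, centroid at (8.00, 99.00).
top flange: A = 50 × 20 = 1000.00, centroid at (-9.00, 184.00).
ΣA = 6040.00 mm²
ΣAX̄ = (2640.00)(71.00) + (2400.00)(8.00) + (1000.00)(-9.00) = 197640.00 mm³
ΣAȲ = (2640.00)(12.00) + (2400.00)(99.00) + (1000.00)(184.00) = 453280.00 mm³
X̄ = 197640.00 / 6040.00 = 32.72 mm
Ȳ = 453280.00 / 6040.00 = 75.05 mm

X̄ = 32.72 mm, Ȳ = 75.05 mm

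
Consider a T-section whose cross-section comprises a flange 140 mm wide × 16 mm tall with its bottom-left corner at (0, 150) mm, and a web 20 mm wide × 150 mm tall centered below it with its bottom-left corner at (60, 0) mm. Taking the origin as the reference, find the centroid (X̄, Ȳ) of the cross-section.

X̄ = 70.00 mm, Ȳ = 110.48 mm

Part | A | x̄ᵢ | ȳᵢ | A·x̄ᵢ | A·ȳᵢ
web | 3000.00 | 70.00 | 75.00 | 210000.00 | 225000.00
flange | 2240.00 | 70.00 | 158.00 | 156800.00 | 353920.00
Σ | 5240.00 |  |  | 366800.00 | 578920.00
X̄ = 366800.00 / 5240.00 = 70.00 mm
Ȳ = 578920.00 / 5240.00 = 110.48 mm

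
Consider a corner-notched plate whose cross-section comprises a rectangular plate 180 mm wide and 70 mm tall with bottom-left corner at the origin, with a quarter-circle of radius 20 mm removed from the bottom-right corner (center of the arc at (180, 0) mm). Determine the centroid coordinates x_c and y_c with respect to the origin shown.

x_c = 87.92 mm, y_c = 35.68 mm

plate: A = 180 × 70 = 12600.00, centroid at (90.00, 35.00).
removed quarter-circle: A = −¼π·20² = -314.16, centroid at (171.51, 8.49).
ΣA = 12285.84 mm², ΣAx_c = 1080118.00 mm³, ΣAy_c = 438333.33 mm³.
x_c = 1080118.00/12285.84 = 87.92 mm; y_c = 438333.33/12285.84 = 35.68 mm.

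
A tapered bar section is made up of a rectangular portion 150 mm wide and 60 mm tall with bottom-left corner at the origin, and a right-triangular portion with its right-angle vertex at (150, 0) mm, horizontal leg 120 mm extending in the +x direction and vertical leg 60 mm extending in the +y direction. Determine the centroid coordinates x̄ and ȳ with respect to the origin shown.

x̄ = 107.86 mm, ȳ = 27.14 mm

Part | A | x̄ᵢ | ȳᵢ | A·x̄ᵢ | A·ȳᵢ
rectangular portion | 9000.00 | 75.00 | 30.00 | 675000.00 | 270000.00
triangular portion | 3600.00 | 190.00 | 20.00 | 684000.00 | 72000.00
Σ | 12600.00 |  |  | 1359000.00 | 342000.00
x̄ = 1359000.00 / 12600.00 = 107.86 mm
ȳ = 342000.00 / 12600.00 = 27.14 mm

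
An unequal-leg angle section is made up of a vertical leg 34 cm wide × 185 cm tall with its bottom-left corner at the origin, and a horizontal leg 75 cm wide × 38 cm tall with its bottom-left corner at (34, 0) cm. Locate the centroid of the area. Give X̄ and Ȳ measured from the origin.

vertical leg: A = 34 × 185 = 6290.00, centroid at (17.00, 92.50).
horizontal leg: A = 75 × 38 = 2850.00, centroid at (71.50, 19.00).
ΣA = 9140.00 cm²
ΣAX̄ = (6290.00)(17.00) + (2850.00)(71.50) = 310705.00 cm³
ΣAȲ = (6290.00)(92.50) + (2850.00)(19.00) = 635975.00 cm³
X̄ = 310705.00 / 9140.00 = 33.99 cm
Ȳ = 635975.00 / 9140.00 = 69.58 cm

X̄ = 33.99 cm, Ȳ = 69.58 cm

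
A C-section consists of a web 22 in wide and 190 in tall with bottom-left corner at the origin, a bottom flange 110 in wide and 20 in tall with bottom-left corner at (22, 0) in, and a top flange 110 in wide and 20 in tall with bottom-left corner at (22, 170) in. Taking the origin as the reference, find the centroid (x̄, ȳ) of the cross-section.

x̄ = 44.85 in, ȳ = 95.00 in

web: A = 22 × 190 = 4180.00, centroid at (11.00, 95.00).
bottom flange: A = 110 × 20 = 2200.00, centroid at (77.00, 10.00).
top flange: A = 110 × 20 = 2200.00, centroid at (77.00, 180.00).
ΣA = 8580.00 in²
ΣAx̄ = (4180.00)(11.00) + (2200.00)(77.00) + (2200.00)(77.00) = 384780.00 in³
ΣAȳ = (4180.00)(95.00) + (2200.00)(10.00) + (2200.00)(180.00) = 815100.00 in³
x̄ = 384780.00 / 8580.00 = 44.85 in
ȳ = 815100.00 / 8580.00 = 95.00 in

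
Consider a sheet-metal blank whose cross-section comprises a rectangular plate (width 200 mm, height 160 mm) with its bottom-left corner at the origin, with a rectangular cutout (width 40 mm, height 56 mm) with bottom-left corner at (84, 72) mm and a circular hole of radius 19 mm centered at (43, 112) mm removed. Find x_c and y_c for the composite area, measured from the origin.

Part | A | x̄ᵢ | ȳᵢ | A·x̄ᵢ | A·ȳᵢ
plate | 32000.00 | 100.00 | 80.00 | 3200000.00 | 2560000.00
hole 1 | -2240.00 | 104.00 | 100.00 | -232960.00 | -224000.00
hole 2 | -1134.11 | 43.00 | 112.00 | -48766.94 | -127020.87
Σ | 28625.89 |  |  | 2918273.06 | 2208979.13
x_c = 2918273.06 / 28625.89 = 101.95 mm
y_c = 2208979.13 / 28625.89 = 77.17 mm

x_c = 101.95 mm, y_c = 77.17 mm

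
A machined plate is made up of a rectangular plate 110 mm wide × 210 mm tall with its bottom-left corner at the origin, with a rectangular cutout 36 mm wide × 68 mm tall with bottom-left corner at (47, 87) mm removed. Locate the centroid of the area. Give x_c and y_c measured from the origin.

plate: A = 110 × 210 = 23100.00, centroid at (55.00, 105.00).
hole: A = −(36 × 68) = -2448.00, centroid at (65.00, 121.00).
ΣA = 20652.00 mm², ΣAx_c = 1111380.00 mm³, ΣAy_c = 2129292.00 mm³.
x_c = 1111380.00/20652.00 = 53.81 mm; y_c = 2129292.00/20652.00 = 103.10 mm.

x_c = 53.81 mm, y_c = 103.10 mm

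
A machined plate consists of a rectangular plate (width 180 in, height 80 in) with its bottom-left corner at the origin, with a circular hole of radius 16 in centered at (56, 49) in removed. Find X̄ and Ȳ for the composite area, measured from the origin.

X̄ = 92.01 in, Ȳ = 39.47 in

Part | A | x̄ᵢ | ȳᵢ | A·x̄ᵢ | A·ȳᵢ
plate | 14400.00 | 90.00 | 40.00 | 1296000.00 | 576000.00
hole | -804.25 | 56.00 | 49.00 | -45037.87 | -39408.14
Σ | 13595.75 |  |  | 1250962.13 | 536591.86
X̄ = 1250962.13 / 13595.75 = 92.01 in
Ȳ = 536591.86 / 13595.75 = 39.47 in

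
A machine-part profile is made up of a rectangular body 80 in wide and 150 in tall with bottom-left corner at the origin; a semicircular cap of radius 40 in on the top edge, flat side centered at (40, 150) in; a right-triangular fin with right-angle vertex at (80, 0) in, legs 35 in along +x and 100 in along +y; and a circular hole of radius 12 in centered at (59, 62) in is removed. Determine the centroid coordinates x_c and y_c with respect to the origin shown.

rectangular body: A = 80 × 150 = 12000.00, centroid at (40.00, 75.00).
semicircular top: A = ½π·40² = 2513.27, centroid at (40.00, 166.98).
triangular fin: A = ½·35·100 = 1750.00, centroid at (91.67, 33.33).
hole: A = −π·12² = -452.39, centroid at (59.00, 62.00).
ΣA = 15810.88 in²
ΣAx_c = (12000.00)(40.00) + (2513.27)(40.00) + (1750.00)(91.67) + (-452.39)(59.00) = 714256.66 in³
ΣAy_c = (12000.00)(75.00) + (2513.27)(166.98) + (1750.00)(33.33) + (-452.39)(62.00) = 1349942.98 in³
x_c = 714256.66 / 15810.88 = 45.17 in
y_c = 1349942.98 / 15810.88 = 85.38 in

x_c = 45.17 in, y_c = 85.38 in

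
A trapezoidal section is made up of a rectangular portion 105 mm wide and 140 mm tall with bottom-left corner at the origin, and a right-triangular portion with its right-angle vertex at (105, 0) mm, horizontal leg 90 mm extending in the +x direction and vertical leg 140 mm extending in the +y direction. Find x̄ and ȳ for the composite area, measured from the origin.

rectangular portion: A = 105 × 140 = 14700.00, centroid at (52.50, 70.00).
triangular portion: A = ½·90·140 = 6300.00, centroid at (135.00, 46.67).
ΣA = 21000.00 mm²
ΣAx̄ = (14700.00)(52.50) + (6300.00)(135.00) = 1622250.00 mm³
ΣAȳ = (14700.00)(70.00) + (6300.00)(46.67) = 1323000.00 mm³
x̄ = 1622250.00 / 21000.00 = 77.25 mm
ȳ = 1323000.00 / 21000.00 = 63.00 mm

x̄ = 77.25 mm, ȳ = 63.00 mm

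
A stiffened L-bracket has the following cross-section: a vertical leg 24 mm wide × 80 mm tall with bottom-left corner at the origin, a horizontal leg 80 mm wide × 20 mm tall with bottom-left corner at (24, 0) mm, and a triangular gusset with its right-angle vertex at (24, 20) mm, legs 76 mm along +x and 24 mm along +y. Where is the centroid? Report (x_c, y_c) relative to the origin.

x_c = 38.45 mm, y_c = 26.70 mm

vertical leg: A = 24 × 80 = 1920.00, centroid at (12.00, 40.00).
horizontal leg: A = 80 × 20 = 1600.00, centroid at (64.00, 10.00).
gusset: A = ½·76·24 = 912.00, centroid at (49.33, 28.00).
ΣA = 4432.00 mm²
ΣAx_c = (1920.00)(12.00) + (1600.00)(64.00) + (912.00)(49.33) = 170432.00 mm³
ΣAy_c = (1920.00)(40.00) + (1600.00)(10.00) + (912.00)(28.00) = 118336.00 mm³
x_c = 170432.00 / 4432.00 = 38.45 mm
y_c = 118336.00 / 4432.00 = 26.70 mm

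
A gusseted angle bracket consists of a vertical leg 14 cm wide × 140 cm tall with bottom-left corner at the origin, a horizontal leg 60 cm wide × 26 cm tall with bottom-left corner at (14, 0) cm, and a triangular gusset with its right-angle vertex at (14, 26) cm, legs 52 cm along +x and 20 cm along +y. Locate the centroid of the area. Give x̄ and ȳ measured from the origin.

x̄ = 24.42 cm, ȳ = 43.18 cm

Part | A | x̄ᵢ | ȳᵢ | A·x̄ᵢ | A·ȳᵢ
vertical leg | 1960.00 | 7.00 | 70.00 | 13720.00 | 137200.00
horizontal leg | 1560.00 | 44.00 | 13.00 | 68640.00 | 20280.00
gusset | 520.00 | 31.33 | 32.67 | 16293.33 | 16986.67
Σ | 4040.00 |  |  | 98653.33 | 174466.67
x̄ = 98653.33 / 4040.00 = 24.42 cm
ȳ = 174466.67 / 4040.00 = 43.18 cm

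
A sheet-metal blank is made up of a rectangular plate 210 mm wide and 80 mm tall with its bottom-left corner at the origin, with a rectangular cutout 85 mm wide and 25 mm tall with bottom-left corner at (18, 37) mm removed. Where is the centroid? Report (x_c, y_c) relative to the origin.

x_c = 111.44 mm, y_c = 38.62 mm

Part | A | x̄ᵢ | ȳᵢ | A·x̄ᵢ | A·ȳᵢ
plate | 16800.00 | 105.00 | 40.00 | 1764000.00 | 672000.00
hole | -2125.00 | 60.50 | 49.50 | -128562.50 | -105187.50
Σ | 14675.00 |  |  | 1635437.50 | 566812.50
x_c = 1635437.50 / 14675.00 = 111.44 mm
y_c = 566812.50 / 14675.00 = 38.62 mm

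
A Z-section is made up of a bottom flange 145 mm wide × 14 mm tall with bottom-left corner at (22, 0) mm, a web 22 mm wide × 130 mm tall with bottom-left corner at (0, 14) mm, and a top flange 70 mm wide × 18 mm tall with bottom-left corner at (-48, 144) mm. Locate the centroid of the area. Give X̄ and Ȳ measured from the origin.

X̄ = 33.64 mm, Ȳ = 70.40 mm

Part | A | x̄ᵢ | ȳᵢ | A·x̄ᵢ | A·ȳᵢ
bottom flange | 2030.00 | 94.50 | 7.00 | 191835.00 | 14210.00
web | 2860.00 | 11.00 | 79.00 | 31460.00 | 225940.00
top flange | 1260.00 | -13.00 | 153.00 | -16380.00 | 192780.00
Σ | 6150.00 |  |  | 206915.00 | 432930.00
X̄ = 206915.00 / 6150.00 = 33.64 mm
Ȳ = 432930.00 / 6150.00 = 70.40 mm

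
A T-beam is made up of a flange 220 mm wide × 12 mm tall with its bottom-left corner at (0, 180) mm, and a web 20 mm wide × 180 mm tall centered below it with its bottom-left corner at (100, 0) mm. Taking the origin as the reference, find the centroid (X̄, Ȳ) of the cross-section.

Part | A | x̄ᵢ | ȳᵢ | A·x̄ᵢ | A·ȳᵢ
web | 3600.00 | 110.00 | 90.00 | 396000.00 | 324000.00
flange | 2640.00 | 110.00 | 186.00 | 290400.00 | 491040.00
Σ | 6240.00 |  |  | 686400.00 | 815040.00
X̄ = 686400.00 / 6240.00 = 110.00 mm
Ȳ = 815040.00 / 6240.00 = 130.62 mm

X̄ = 110.00 mm, Ȳ = 130.62 mm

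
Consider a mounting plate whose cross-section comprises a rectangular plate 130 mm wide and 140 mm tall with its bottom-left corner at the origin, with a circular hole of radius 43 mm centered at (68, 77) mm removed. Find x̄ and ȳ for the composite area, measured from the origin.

Part | A | x̄ᵢ | ȳᵢ | A·x̄ᵢ | A·ȳᵢ
plate | 18200.00 | 65.00 | 70.00 | 1183000.00 | 1274000.00
hole | -5808.80 | 68.00 | 77.00 | -394998.73 | -447277.97
Σ | 12391.20 |  |  | 788001.27 | 826722.03
x̄ = 788001.27 / 12391.20 = 63.59 mm
ȳ = 826722.03 / 12391.20 = 66.72 mm

x̄ = 63.59 mm, ȳ = 66.72 mm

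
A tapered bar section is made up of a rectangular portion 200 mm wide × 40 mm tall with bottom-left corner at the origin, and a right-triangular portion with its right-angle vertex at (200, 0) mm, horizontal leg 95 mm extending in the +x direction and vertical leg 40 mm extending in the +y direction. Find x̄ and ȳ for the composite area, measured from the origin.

rectangular portion: A = 200 × 40 = 8000.00, centroid at (100.00, 20.00).
triangular portion: A = ½·95·40 = 1900.00, centroid at (231.67, 13.33).
ΣA = 9900.00 mm², ΣAx̄ = 1240166.67 mm³, ΣAȳ = 185333.33 mm³.
x̄ = 1240166.67/9900.00 = 125.27 mm; ȳ = 185333.33/9900.00 = 18.72 mm.

x̄ = 125.27 mm, ȳ = 18.72 mm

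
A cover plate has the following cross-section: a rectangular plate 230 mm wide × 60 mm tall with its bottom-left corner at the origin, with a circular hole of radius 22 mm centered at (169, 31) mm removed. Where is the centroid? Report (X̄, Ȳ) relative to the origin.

Part | A | x̄ᵢ | ȳᵢ | A·x̄ᵢ | A·ȳᵢ
plate | 13800.00 | 115.00 | 30.00 | 1587000.00 | 414000.00
hole | -1520.53 | 169.00 | 31.00 | -256969.71 | -47136.46
Σ | 12279.47 |  |  | 1330030.29 | 366863.54
X̄ = 1330030.29 / 12279.47 = 108.31 mm
Ȳ = 366863.54 / 12279.47 = 29.88 mm

X̄ = 108.31 mm, Ȳ = 29.88 mm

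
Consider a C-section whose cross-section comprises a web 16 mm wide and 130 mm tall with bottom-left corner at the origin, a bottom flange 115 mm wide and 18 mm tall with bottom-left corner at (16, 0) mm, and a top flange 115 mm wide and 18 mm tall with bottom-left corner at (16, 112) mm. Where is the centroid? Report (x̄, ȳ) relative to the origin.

Part | A | x̄ᵢ | ȳᵢ | A·x̄ᵢ | A·ȳᵢ
web | 2080.00 | 8.00 | 65.00 | 16640.00 | 135200.00
bottom flange | 2070.00 | 73.50 | 9.00 | 152145.00 | 18630.00
top flange | 2070.00 | 73.50 | 121.00 | 152145.00 | 250470.00
Σ | 6220.00 |  |  | 320930.00 | 404300.00
x̄ = 320930.00 / 6220.00 = 51.60 mm
ȳ = 404300.00 / 6220.00 = 65.00 mm

x̄ = 51.60 mm, ȳ = 65.00 mm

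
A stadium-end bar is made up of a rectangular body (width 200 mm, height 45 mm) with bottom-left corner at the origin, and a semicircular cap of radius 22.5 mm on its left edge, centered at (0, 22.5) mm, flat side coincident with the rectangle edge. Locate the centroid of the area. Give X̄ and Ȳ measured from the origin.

X̄ = 91.11 mm, Ȳ = 22.50 mm

rectangular body: A = 200 × 45 = 9000.00, centroid at (100.00, 22.50).
semicircular end: A = ½π·22.5² = 795.22, centroid at (-9.55, 22.50).
ΣA = 9795.22 mm², ΣAX̄ = 892406.25 mm³, ΣAȲ = 220392.35 mm³.
X̄ = 892406.25/9795.22 = 91.11 mm; Ȳ = 220392.35/9795.22 = 22.50 mm.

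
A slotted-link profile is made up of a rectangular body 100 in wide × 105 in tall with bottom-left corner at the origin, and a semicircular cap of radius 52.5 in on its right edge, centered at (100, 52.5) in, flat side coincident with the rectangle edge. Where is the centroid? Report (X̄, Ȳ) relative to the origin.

X̄ = 71.10 in, Ȳ = 52.50 in

rectangular body: A = 100 × 105 = 10500.00, centroid at (50.00, 52.50).
semicircular end: A = ½π·52.5² = 4329.51, centroid at (122.28, 52.50).
ΣA = 14829.51 in²
ΣAX̄ = (10500.00)(50.00) + (4329.51)(122.28) = 1054419.49 in³
ΣAȲ = (10500.00)(52.50) + (4329.51)(52.50) = 778549.14 in³
X̄ = 1054419.49 / 14829.51 = 71.10 in
Ȳ = 778549.14 / 14829.51 = 52.50 in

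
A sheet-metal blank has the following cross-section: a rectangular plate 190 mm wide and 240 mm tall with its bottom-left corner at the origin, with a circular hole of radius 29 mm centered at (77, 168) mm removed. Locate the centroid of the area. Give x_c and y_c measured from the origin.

plate: A = 190 × 240 = 45600.00, centroid at (95.00, 120.00).
hole: A = −π·29² = -2642.08, centroid at (77.00, 168.00).
ΣA = 42957.92 mm²
ΣAx_c = (45600.00)(95.00) + (-2642.08)(77.00) = 4128559.88 mm³
ΣAy_c = (45600.00)(120.00) + (-2642.08)(168.00) = 5028130.66 mm³
x_c = 4128559.88 / 42957.92 = 96.11 mm
y_c = 5028130.66 / 42957.92 = 117.05 mm

x_c = 96.11 mm, y_c = 117.05 mm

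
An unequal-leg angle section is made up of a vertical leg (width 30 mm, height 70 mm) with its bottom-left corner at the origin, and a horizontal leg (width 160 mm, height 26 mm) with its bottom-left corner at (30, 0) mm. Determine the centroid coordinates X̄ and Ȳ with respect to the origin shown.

vertical leg: A = 30 × 70 = 2100.00, centroid at (15.00, 35.00).
horizontal leg: A = 160 × 26 = 4160.00, centroid at (110.00, 13.00).
ΣA = 6260.00 mm²
ΣAX̄ = (2100.00)(15.00) + (4160.00)(110.00) = 489100.00 mm³
ΣAȲ = (2100.00)(35.00) + (4160.00)(13.00) = 127580.00 mm³
X̄ = 489100.00 / 6260.00 = 78.13 mm
Ȳ = 127580.00 / 6260.00 = 20.38 mm

X̄ = 78.13 mm, Ȳ = 20.38 mm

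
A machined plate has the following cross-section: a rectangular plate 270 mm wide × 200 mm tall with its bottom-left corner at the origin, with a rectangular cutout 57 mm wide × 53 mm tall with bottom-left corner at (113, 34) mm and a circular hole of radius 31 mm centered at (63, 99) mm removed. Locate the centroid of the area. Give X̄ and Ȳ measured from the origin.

X̄ = 139.12 mm, Ȳ = 102.55 mm

Part | A | x̄ᵢ | ȳᵢ | A·x̄ᵢ | A·ȳᵢ
plate | 54000.00 | 135.00 | 100.00 | 7290000.00 | 5400000.00
hole 1 | -3021.00 | 141.50 | 60.50 | -427471.50 | -182770.50
hole 2 | -3019.07 | 63.00 | 99.00 | -190201.44 | -298887.98
Σ | 47959.93 |  |  | 6672327.06 | 4918341.52
X̄ = 6672327.06 / 47959.93 = 139.12 mm
Ȳ = 4918341.52 / 47959.93 = 102.55 mm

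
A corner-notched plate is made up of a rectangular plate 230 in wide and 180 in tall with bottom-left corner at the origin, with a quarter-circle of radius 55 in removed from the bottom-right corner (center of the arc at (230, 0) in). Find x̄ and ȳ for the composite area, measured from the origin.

Part | A | x̄ᵢ | ȳᵢ | A·x̄ᵢ | A·ȳᵢ
plate | 41400.00 | 115.00 | 90.00 | 4761000.00 | 3726000.00
removed quarter-circle | -2375.83 | 206.66 | 23.34 | -490982.44 | -55458.33
Σ | 39024.17 |  |  | 4270017.56 | 3670541.67
x̄ = 4270017.56 / 39024.17 = 109.42 in
ȳ = 3670541.67 / 39024.17 = 94.06 in

x̄ = 109.42 in, ȳ = 94.06 in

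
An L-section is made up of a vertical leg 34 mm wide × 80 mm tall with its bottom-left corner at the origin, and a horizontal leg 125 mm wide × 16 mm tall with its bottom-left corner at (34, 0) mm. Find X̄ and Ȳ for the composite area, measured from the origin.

vertical leg: A = 34 × 80 = 2720.00, centroid at (17.00, 40.00).
horizontal leg: A = 125 × 16 = 2000.00, centroid at (96.50, 8.00).
ΣA = 4720.00 mm²
ΣAX̄ = (2720.00)(17.00) + (2000.00)(96.50) = 239240.00 mm³
ΣAȲ = (2720.00)(40.00) + (2000.00)(8.00) = 124800.00 mm³
X̄ = 239240.00 / 4720.00 = 50.69 mm
Ȳ = 124800.00 / 4720.00 = 26.44 mm

X̄ = 50.69 mm, Ȳ = 26.44 mm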